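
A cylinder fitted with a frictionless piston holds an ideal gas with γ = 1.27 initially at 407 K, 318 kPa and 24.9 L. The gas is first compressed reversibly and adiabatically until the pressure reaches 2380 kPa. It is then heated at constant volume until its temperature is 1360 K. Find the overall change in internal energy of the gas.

n = P₁V₁/(RT₁) = 318×24.9/(8.314×407) = 2.34 mol.
Step 1 — Adiabatic: T₂/T₁ = (P₂/P₁)^((γ−1)/γ) ⇒ T₂ = 407×(7.48)^0.213 = 624 K; V₂ = 5.10 L.
ΔU = nCvΔT = 2.34×30.8×(624−407) = 15700 J.
Q = 0 for an adiabatic process, so W = −ΔU = -15700 J.
State after step 1: P = 2380 kPa, V = 5.10 L, T = 624 K.
Step 2 — Isochoric: V stays 5.10 L; P/T = const ⇒ T₂ = 1360 K, P₂ = 5180 kPa.
W = 0 (no volume change).
ΔU = nCvΔT = 2.34×30.8×(1360−624) = 53000 J.
Q = ΔU = 53000 J.
Net over both steps: W = -15700 J, Q = 53000 J, ΔU = 68700 J.

68700 J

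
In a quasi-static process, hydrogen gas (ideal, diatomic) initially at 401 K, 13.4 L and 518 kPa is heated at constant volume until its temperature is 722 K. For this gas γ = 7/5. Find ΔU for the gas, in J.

13900 J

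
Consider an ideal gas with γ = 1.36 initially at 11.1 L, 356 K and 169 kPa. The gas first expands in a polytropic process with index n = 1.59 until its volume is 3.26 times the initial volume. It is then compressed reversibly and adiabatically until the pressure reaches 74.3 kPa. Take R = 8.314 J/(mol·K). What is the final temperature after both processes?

n = P₁V₁/(RT₁) = 169×11.1/(8.314×356) = 0.634 mol.
Step 1 — Polytropic n=1.59: T₂ = T₁(V₁/V₂)^(n−1) = 356×(0.307)^0.59 = 177 K; P₂ = P₁(V₁/V₂)^n = 25.8 kPa.
W = (P₁V₁−P₂V₂)/(n−1) = (169×11.1−25.8×36.2)/0.59 = 1600 J.
ΔU = nCvΔT = 0.634×23.1×(177−356) = -2620 J.
Q = ΔU + W = -1020 J.
State after step 1: P = 25.8 kPa, V = 36.2 L, T = 177 K.
Step 2 — Adiabatic: T₂/T₁ = (P₂/P₁)^((γ−1)/γ) ⇒ T₂ = 177×(2.88)^0.265 = 235 K; V₂ = 16.6 L.
ΔU = nCvΔT = 0.634×23.1×(235−177) = 838 J.
Q = 0 for an adiabatic process, so W = −ΔU = -838 J.
Net over both steps: W = 758 J, Q = -1020 J, ΔU = -1780 J.

235 K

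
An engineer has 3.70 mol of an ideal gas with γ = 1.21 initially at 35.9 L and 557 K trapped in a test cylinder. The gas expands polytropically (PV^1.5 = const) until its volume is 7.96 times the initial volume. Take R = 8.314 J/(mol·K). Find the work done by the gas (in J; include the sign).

22100 J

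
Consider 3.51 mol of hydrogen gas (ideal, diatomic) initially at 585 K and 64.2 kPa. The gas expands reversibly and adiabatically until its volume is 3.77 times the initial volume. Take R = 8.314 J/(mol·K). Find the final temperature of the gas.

344 K

V₁ = nRT₁/P₁ = 3.51×8.314×585/64.2 = 266 L.
Adiabatic: TV^(γ−1) = const ⇒ T₂ = 585×(0.265)^0.400 = 344 K; PV^γ = const ⇒ P₂ = 10.0 kPa.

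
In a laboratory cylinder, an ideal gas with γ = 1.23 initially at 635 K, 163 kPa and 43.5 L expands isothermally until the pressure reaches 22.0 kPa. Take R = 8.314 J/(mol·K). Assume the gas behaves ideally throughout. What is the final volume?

322 L

Isothermal: T stays 635 K; PV = const ⇒ V₂ = 322 L, P₂ = 22.0 kPa.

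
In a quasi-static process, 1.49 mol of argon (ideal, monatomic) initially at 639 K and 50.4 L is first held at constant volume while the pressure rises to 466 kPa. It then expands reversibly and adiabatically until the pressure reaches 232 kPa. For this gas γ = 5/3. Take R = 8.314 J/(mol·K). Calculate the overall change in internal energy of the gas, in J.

14800 J

P₁ = nRT₁/V₁ = 1.49×8.314×639/50.4 = 157 kPa.
Step 1 — Isochoric: V stays 50.4 L; P/T = const ⇒ T₂ = 1900 K, P₂ = 466 kPa.
W = 0 (no volume change).
ΔU = nCvΔT = 1.49×12.5×(1900−639) = 23400 J.
Q = ΔU = 23400 J.
State after step 1: P = 466 kPa, V = 50.4 L, T = 1900 K.
Step 2 — Adiabatic: T₂/T₁ = (P₂/P₁)^((γ−1)/γ) ⇒ T₂ = 1900×(0.498)^0.400 = 1430 K; V₂ = 76.6 L.
ΔU = nCvΔT = 1.49×12.5×(1430−1900) = -8580 J.
Q = 0 for an adiabatic process, so W = −ΔU = 8580 J.
Net over both steps: W = 8580 J, Q = 23400 J, ΔU = 14800 J.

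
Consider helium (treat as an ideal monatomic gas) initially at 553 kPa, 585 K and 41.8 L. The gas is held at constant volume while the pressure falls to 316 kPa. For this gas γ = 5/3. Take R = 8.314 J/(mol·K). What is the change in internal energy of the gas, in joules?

n = P₁V₁/(RT₁) = 553×41.8/(8.314×585) = 4.75 mol.
Isochoric: V stays 41.8 L; P/T = const ⇒ T₂ = 334 K, P₂ = 316 kPa.
For an ideal gas ΔU = nCvΔT with Cv = (3/2)R = 12.5 J/(mol·K).
ΔU = 4.75×12.5×(334−585) = -14900 J.

-14900 J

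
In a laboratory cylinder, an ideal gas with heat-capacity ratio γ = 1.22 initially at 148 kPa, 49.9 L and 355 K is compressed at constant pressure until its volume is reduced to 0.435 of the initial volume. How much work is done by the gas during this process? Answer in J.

-4170 J

n = P₁V₁/(RT₁) = 148×49.9/(8.314×355) = 2.50 mol.
Isobaric: P stays 148 kPa; V/T = const ⇒ T₂ = 154 K, V₂ = 21.7 L.
W = PΔV = 148×(21.7−49.9) kPa·L = -4170 J.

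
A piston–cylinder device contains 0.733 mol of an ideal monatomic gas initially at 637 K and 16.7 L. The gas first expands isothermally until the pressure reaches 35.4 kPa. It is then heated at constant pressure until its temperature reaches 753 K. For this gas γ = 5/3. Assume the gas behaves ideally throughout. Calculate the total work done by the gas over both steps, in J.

P₁ = nRT₁/V₁ = 0.733×8.314×637/16.7 = 232 kPa.
Step 1 — Isothermal: T stays 637 K; PV = const ⇒ V₂ = 110 L, P₂ = 35.4 kPa.
ΔU = 0 (ideal gas, T constant).
W = nRT ln(V₂/V₁) = 0.733×8.314×637×ln(6.57) = 7310 J.
Q = ΔU + W = 7310 J.
State after step 1: P = 35.4 kPa, V = 110 L, T = 637 K.
Step 2 — Isobaric: P stays 35.4 kPa; V/T = const ⇒ T₂ = 753 K, V₂ = 130 L.
W = PΔV = 35.4×(130−110) kPa·L = 707 J.
ΔU = nCvΔT = 0.733×12.5×(753−637) = 1060 J.
Q = ΔU + W = nCpΔT = 1770 J.
Net over both steps: W = 8010 J, Q = 9070 J, ΔU = 1060 J.

8010 J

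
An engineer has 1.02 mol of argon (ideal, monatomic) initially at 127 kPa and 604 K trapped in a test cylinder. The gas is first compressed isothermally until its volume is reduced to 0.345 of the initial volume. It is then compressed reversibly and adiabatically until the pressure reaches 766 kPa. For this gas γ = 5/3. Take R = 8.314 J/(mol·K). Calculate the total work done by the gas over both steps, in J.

-8070 J

V₁ = nRT₁/P₁ = 1.02×8.314×604/127 = 40.3 L.
Step 1 — Isothermal: T stays 604 K; PV = const ⇒ V₂ = 13.9 L, P₂ = 368 kPa.
ΔU = 0 (ideal gas, T constant).
W = nRT ln(V₂/V₁) = 1.02×8.314×604×ln(0.345) = -5450 J.
Q = ΔU + W = -5450 J.
State after step 1: P = 368 kPa, V = 13.9 L, T = 604 K.
Step 2 — Adiabatic: T₂/T₁ = (P₂/P₁)^((γ−1)/γ) ⇒ T₂ = 604×(2.08)^0.400 = 810 K; V₂ = 8.96 L.
ΔU = nCvΔT = 1.02×12.5×(810−604) = 2620 J.
Q = 0 for an adiabatic process, so W = −ΔU = -2620 J.
Net over both steps: W = -8070 J, Q = -5450 J, ΔU = 2620 J.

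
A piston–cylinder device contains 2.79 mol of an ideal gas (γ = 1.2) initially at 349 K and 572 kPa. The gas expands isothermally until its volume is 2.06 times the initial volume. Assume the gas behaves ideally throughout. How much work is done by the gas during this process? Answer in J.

V₁ = nRT₁/P₁ = 2.79×8.314×349/572 = 14.2 L.
Isothermal: T stays 349 K; PV = const ⇒ V₂ = 29.2 L, P₂ = 278 kPa.
W = nRT ln(V₂/V₁) = 2.79×8.314×349×ln(2.06) = 5850 J.

5850 J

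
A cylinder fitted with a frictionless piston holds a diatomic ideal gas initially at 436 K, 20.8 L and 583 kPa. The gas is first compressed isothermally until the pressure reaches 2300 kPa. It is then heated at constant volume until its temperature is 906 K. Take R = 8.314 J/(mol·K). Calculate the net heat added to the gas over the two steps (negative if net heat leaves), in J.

n = P₁V₁/(RT₁) = 583×20.8/(8.314×436) = 3.35 mol.
Step 1 — Isothermal: T stays 436 K; PV = const ⇒ V₂ = 5.27 L, P₂ = 2300 kPa.
ΔU = 0 (ideal gas, T constant).
W = nRT ln(V₂/V₁) = 3.35×8.314×436×ln(0.253) = -16600 J.
Q = ΔU + W = -16600 J.
State after step 1: P = 2300 kPa, V = 5.27 L, T = 436 K.
Step 2 — Isochoric: V stays 5.27 L; P/T = const ⇒ T₂ = 906 K, P₂ = 4780 kPa.
W = 0 (no volume change).
ΔU = nCvΔT = 3.35×20.8×(906−436) = 32700 J.
Q = ΔU = 32700 J.
Net over both steps: W = -16600 J, Q = 16000 J, ΔU = 32700 J.

16000 J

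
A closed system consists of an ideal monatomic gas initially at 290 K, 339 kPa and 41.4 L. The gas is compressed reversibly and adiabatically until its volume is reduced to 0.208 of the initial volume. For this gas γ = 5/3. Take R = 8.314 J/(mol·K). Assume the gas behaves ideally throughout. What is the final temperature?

826 K

Adiabatic: TV^(γ−1) = const ⇒ T₂ = 290×(4.81)^0.667 = 826 K; PV^γ = const ⇒ P₂ = 4640 kPa.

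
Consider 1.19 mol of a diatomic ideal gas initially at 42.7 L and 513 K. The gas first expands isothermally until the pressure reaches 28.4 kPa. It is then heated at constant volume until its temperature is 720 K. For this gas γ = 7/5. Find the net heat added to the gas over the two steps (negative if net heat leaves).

12400 J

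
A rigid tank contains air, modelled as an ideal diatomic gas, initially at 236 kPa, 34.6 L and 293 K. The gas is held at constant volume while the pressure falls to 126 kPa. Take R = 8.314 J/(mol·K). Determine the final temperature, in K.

156 K

Isochoric: V stays 34.6 L; P/T = const ⇒ T₂ = 156 K, P₂ = 126 kPa.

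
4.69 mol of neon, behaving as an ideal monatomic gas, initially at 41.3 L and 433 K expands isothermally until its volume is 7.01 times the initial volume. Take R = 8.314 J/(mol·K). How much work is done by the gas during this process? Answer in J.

32900 J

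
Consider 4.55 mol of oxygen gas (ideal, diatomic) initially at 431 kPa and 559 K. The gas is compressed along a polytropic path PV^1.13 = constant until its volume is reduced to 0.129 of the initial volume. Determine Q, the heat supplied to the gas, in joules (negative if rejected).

-33500 J

V₁ = nRT₁/P₁ = 4.55×8.314×559/431 = 49.1 L.
Polytropic n=1.13: T₂ = T₁(V₁/V₂)^(n−1) = 559×(7.75)^0.13 = 730 K; P₂ = P₁(V₁/V₂)^n = 4360 kPa.
W = (P₁V₁−P₂V₂)/(n−1) = (431×49.1−4360×6.33)/0.13 = -49600 J.
ΔU = nCvΔT = 4.55×20.8×(730−559) = 16100 J.
Q = ΔU + W = -33500 J.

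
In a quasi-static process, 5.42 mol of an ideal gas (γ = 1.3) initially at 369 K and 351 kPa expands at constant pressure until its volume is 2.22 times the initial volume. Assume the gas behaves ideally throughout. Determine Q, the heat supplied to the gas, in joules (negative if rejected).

V₁ = nRT₁/P₁ = 5.42×8.314×369/351 = 47.4 L.
Isobaric: P stays 351 kPa; V/T = const ⇒ T₂ = 819 K, V₂ = 105 L.
W = PΔV = 351×(105−47.4) kPa·L = 20300 J.
ΔU = nCvΔT = 5.42×27.7×(819−369) = 67600 J.
Q = ΔU + W = nCpΔT = 87900 J.

87900 J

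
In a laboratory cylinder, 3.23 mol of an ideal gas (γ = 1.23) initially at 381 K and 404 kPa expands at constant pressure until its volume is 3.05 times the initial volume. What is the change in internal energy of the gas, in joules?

91200 J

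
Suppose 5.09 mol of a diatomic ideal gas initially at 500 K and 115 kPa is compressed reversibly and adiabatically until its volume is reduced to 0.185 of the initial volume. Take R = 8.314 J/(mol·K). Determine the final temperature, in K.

982 K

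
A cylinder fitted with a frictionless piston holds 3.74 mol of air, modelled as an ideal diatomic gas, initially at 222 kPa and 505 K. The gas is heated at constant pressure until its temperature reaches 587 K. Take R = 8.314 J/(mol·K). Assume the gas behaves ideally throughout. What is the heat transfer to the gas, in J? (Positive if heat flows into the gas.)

V₁ = nRT₁/P₁ = 3.74×8.314×505/222 = 70.7 L.
Isobaric: P stays 222 kPa; V/T = const ⇒ T₂ = 587 K, V₂ = 82.2 L.
W = PΔV = 222×(82.2−70.7) kPa·L = 2550 J.
ΔU = nCvΔT = 3.74×20.8×(587−505) = 6370 J.
Q = ΔU + W = nCpΔT = 8920 J.

8920 J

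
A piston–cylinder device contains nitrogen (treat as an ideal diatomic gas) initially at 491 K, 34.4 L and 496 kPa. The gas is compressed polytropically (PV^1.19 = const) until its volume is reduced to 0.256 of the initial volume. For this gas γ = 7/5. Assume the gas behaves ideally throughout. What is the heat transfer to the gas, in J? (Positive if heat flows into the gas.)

n = P₁V₁/(RT₁) = 496×34.4/(8.314×491) = 4.18 mol.
Polytropic n=1.19: T₂ = T₁(V₁/V₂)^(n−1) = 491×(3.91)^0.19 = 636 K; P₂ = P₁(V₁/V₂)^n = 2510 kPa.
W = (P₁V₁−P₂V₂)/(n−1) = (496×34.4−2510×8.81)/0.19 = -26500 J.
ΔU = nCvΔT = 4.18×20.8×(636−491) = 12600 J.
Q = ΔU + W = -13900 J.

-13900 J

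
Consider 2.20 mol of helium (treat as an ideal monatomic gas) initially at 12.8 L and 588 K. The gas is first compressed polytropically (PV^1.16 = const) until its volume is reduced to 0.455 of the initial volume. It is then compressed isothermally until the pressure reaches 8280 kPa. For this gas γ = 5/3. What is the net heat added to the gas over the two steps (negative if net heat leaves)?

P₁ = nRT₁/V₁ = 2.20×8.314×588/12.8 = 840 kPa.
Step 1 — Polytropic n=1.16: T₂ = T₁(V₁/V₂)^(n−1) = 588×(2.20)^0.16 = 667 K; P₂ = P₁(V₁/V₂)^n = 2090 kPa.
W = (P₁V₁−P₂V₂)/(n−1) = (840×12.8−2090×5.82)/0.16 = -9030 J.
ΔU = nCvΔT = 2.20×12.5×(667−588) = 2170 J.
Q = ΔU + W = -6860 J.
State after step 1: P = 2090 kPa, V = 5.82 L, T = 667 K.
Step 2 — Isothermal: T stays 667 K; PV = const ⇒ V₂ = 1.47 L, P₂ = 8280 kPa.
ΔU = 0 (ideal gas, T constant).
W = nRT ln(V₂/V₁) = 2.20×8.314×667×ln(0.253) = -16800 J.
Q = ΔU + W = -16800 J.
Net over both steps: W = -25800 J, Q = -23600 J, ΔU = 2170 J.

-23600 J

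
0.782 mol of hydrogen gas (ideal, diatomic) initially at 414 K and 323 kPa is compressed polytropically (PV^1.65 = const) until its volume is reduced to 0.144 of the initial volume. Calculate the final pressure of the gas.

7910 kPa

V₁ = nRT₁/P₁ = 0.782×8.314×414/323 = 8.33 L.
Polytropic n=1.65: T₂ = T₁(V₁/V₂)^(n−1) = 414×(6.94)^0.65 = 1460 K; P₂ = P₁(V₁/V₂)^n = 7910 kPa.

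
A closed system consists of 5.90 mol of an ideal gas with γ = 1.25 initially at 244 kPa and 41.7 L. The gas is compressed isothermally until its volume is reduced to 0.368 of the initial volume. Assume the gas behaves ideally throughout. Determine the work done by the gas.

T₁ = P₁V₁/(nR) = 244×41.7/(5.90×8.314) = 207 K.
Isothermal: T stays 207 K; PV = const ⇒ V₂ = 15.3 L, P₂ = 663 kPa.
W = nRT ln(V₂/V₁) = 5.90×8.314×207×ln(0.368) = -10200 J.

-10200 J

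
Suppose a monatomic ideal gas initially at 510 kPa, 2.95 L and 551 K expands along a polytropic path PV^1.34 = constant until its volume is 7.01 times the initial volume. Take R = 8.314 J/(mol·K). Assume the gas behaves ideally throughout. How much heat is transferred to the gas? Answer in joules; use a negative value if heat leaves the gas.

1050 J

n = P₁V₁/(RT₁) = 510×2.95/(8.314×551) = 0.328 mol.
Polytropic n=1.34: T₂ = T₁(V₁/V₂)^(n−1) = 551×(0.143)^0.34 = 284 K; P₂ = P₁(V₁/V₂)^n = 37.5 kPa.
W = (P₁V₁−P₂V₂)/(n−1) = (510×2.95−37.5×20.7)/0.34 = 2140 J.
ΔU = nCvΔT = 0.328×12.5×(284−551) = -1090 J.
Q = ΔU + W = 1050 J.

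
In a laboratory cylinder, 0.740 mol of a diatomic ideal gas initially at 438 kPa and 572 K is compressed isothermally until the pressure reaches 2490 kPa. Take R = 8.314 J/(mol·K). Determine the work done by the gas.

-6120 J

V₁ = nRT₁/P₁ = 0.740×8.314×572/438 = 8.03 L.
Isothermal: T stays 572 K; PV = const ⇒ V₂ = 1.41 L, P₂ = 2490 kPa.
W = nRT ln(V₂/V₁) = 0.740×8.314×572×ln(0.176) = -6120 J.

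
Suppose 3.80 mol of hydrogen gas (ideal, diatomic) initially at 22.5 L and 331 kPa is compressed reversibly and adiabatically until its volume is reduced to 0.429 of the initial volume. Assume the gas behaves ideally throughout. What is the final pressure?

T₁ = P₁V₁/(nR) = 331×22.5/(3.80×8.314) = 236 K.
Adiabatic: TV^(γ−1) = const ⇒ T₂ = 236×(2.33)^0.400 = 331 K; PV^γ = const ⇒ P₂ = 1080 kPa.

1080 kPa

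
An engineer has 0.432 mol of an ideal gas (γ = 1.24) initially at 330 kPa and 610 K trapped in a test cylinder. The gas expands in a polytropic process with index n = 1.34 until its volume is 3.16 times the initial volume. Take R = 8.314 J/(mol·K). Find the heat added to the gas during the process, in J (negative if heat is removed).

-869 J

V₁ = nRT₁/P₁ = 0.432×8.314×610/330 = 6.64 L.
Polytropic n=1.34: T₂ = T₁(V₁/V₂)^(n−1) = 610×(0.316)^0.34 = 413 K; P₂ = P₁(V₁/V₂)^n = 70.6 kPa.
W = (P₁V₁−P₂V₂)/(n−1) = (330×6.64−70.6×21.0)/0.34 = 2090 J.
ΔU = nCvΔT = 0.432×34.6×(413−610) = -2960 J.
Q = ΔU + W = -869 J.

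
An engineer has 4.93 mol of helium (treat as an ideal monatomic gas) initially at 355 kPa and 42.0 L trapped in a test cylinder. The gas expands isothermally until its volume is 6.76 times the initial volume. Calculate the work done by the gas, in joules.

T₁ = P₁V₁/(nR) = 355×42.0/(4.93×8.314) = 364 K.
Isothermal: T stays 364 K; PV = const ⇒ V₂ = 284 L, P₂ = 52.5 kPa.
W = nRT ln(V₂/V₁) = 4.93×8.314×364×ln(6.76) = 28500 J.

28500 J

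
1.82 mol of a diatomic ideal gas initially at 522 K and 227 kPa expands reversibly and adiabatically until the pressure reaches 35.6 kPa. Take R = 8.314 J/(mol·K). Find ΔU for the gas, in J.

-8120 J

V₁ = nRT₁/P₁ = 1.82×8.314×522/227 = 34.8 L.
Adiabatic: T₂/T₁ = (P₂/P₁)^((γ−1)/γ) ⇒ T₂ = 522×(0.157)^0.286 = 307 K; V₂ = 131 L.
For an ideal gas ΔU = nCvΔT with Cv = (5/2)R = 20.8 J/(mol·K).
ΔU = 1.82×20.8×(307−522) = -8120 J.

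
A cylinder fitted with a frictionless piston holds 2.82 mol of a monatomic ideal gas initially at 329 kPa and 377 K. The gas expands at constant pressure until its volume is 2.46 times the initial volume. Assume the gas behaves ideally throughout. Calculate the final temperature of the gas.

V₁ = nRT₁/P₁ = 2.82×8.314×377/329 = 26.9 L.
Isobaric: P stays 329 kPa; V/T = const ⇒ T₂ = 927 K, V₂ = 66.1 L.

927 K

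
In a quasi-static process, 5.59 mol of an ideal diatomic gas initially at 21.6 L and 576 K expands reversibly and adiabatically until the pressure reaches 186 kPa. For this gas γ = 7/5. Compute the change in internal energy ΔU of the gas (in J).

-28000 J

P₁ = nRT₁/V₁ = 5.59×8.314×576/21.6 = 1240 kPa.
Adiabatic: T₂/T₁ = (P₂/P₁)^((γ−1)/γ) ⇒ T₂ = 576×(0.150)^0.286 = 335 K; V₂ = 83.7 L.
For an ideal gas ΔU = nCvΔT with Cv = (5/2)R = 20.8 J/(mol·K).
ΔU = 5.59×20.8×(335−576) = -28000 J.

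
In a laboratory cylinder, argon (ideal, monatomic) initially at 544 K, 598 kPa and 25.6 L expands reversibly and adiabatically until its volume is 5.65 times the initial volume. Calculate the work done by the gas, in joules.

n = P₁V₁/(RT₁) = 598×25.6/(8.314×544) = 3.38 mol.
Adiabatic: TV^(γ−1) = const ⇒ T₂ = 544×(0.177)^0.667 = 171 K; PV^γ = const ⇒ P₂ = 33.4 kPa.
ΔU = nCvΔT = 3.38×12.5×(171−544) = -15700 J.
Q = 0 for an adiabatic process, so W = −ΔU = 15700 J.

15700 J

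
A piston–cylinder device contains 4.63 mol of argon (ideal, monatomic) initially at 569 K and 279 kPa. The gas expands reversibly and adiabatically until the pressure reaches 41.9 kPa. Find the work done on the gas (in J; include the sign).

-17500 J

V₁ = nRT₁/P₁ = 4.63×8.314×569/279 = 78.5 L.
Adiabatic: T₂/T₁ = (P₂/P₁)^((γ−1)/γ) ⇒ T₂ = 569×(0.150)^0.400 = 267 K; V₂ = 245 L.
ΔU = nCvΔT = 4.63×12.5×(267−569) = -17500 J.
Q = 0 for an adiabatic process, so W = −ΔU = 17500 J.
Work done on the gas = −W_by = -17500 J.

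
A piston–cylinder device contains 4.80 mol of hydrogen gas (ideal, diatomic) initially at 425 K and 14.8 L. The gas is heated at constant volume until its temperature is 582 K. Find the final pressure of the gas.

P₁ = nRT₁/V₁ = 4.80×8.314×425/14.8 = 1150 kPa.
Isochoric: V stays 14.8 L; P/T = const ⇒ T₂ = 582 K, P₂ = 1570 kPa.

1570 kPa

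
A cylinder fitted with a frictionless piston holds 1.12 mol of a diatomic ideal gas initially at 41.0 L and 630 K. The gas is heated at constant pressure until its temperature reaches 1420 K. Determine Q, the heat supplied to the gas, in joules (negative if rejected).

25700 J

P₁ = nRT₁/V₁ = 1.12×8.314×630/41.0 = 143 kPa.
Isobaric: P stays 143 kPa; V/T = const ⇒ T₂ = 1420 K, V₂ = 92.4 L.
W = PΔV = 143×(92.4−41.0) kPa·L = 7360 J.
ΔU = nCvΔT = 1.12×20.8×(1420−630) = 18400 J.
Q = ΔU + W = nCpΔT = 25700 J.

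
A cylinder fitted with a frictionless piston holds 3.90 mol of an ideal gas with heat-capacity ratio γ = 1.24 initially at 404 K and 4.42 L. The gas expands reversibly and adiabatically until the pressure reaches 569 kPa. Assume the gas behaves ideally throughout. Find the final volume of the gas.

16.7 L

P₁ = nRT₁/V₁ = 3.90×8.314×404/4.42 = 2960 kPa.
Adiabatic: T₂/T₁ = (P₂/P₁)^((γ−1)/γ) ⇒ T₂ = 404×(0.192)^0.194 = 294 K; V₂ = 16.7 L.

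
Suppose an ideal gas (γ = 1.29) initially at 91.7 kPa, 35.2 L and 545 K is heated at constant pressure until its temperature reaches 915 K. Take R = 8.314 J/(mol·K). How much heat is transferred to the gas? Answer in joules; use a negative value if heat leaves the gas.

n = P₁V₁/(RT₁) = 91.7×35.2/(8.314×545) = 0.712 mol.
Isobaric: P stays 91.7 kPa; V/T = const ⇒ T₂ = 915 K, V₂ = 59.1 L.
W = PΔV = 91.7×(59.1−35.2) kPa·L = 2190 J.
ΔU = nCvΔT = 0.712×28.7×(915−545) = 7560 J.
Q = ΔU + W = nCpΔT = 9750 J.

9750 J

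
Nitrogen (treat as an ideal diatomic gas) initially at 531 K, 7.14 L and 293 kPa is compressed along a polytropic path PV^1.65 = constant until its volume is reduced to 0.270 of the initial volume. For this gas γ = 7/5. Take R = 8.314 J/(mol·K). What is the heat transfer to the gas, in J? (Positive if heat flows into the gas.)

n = P₁V₁/(RT₁) = 293×7.14/(8.314×531) = 0.474 mol.
Polytropic n=1.65: T₂ = T₁(V₁/V₂)^(n−1) = 531×(3.70)^0.65 = 1240 K; P₂ = P₁(V₁/V₂)^n = 2540 kPa.
W = (P₁V₁−P₂V₂)/(n−1) = (293×7.14−2540×1.93)/0.65 = -4320 J.
ΔU = nCvΔT = 0.474×20.8×(1240−531) = 7020 J.
Q = ΔU + W = 2700 J.

2700 J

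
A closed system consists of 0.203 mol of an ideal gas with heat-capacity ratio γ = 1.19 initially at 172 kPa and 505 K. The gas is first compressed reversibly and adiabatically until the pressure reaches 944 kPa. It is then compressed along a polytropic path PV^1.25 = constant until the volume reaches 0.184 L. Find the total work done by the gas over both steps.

V₁ = nRT₁/P₁ = 0.203×8.314×505/172 = 4.96 L.
Step 1 — Adiabatic: T₂/T₁ = (P₂/P₁)^((γ−1)/γ) ⇒ T₂ = 505×(5.49)^0.160 = 663 K; V₂ = 1.18 L.
ΔU = nCvΔT = 0.203×43.8×(663−505) = 1400 J.
Q = 0 for an adiabatic process, so W = −ΔU = -1400 J.
State after step 1: P = 944 kPa, V = 1.18 L, T = 663 K.
Step 2 — Polytropic n=1.25: T₂ = T₁(V₁/V₂)^(n−1) = 663×(6.44)^0.25 = 1060 K; P₂ = P₁(V₁/V₂)^n = 9680 kPa.
W = (P₁V₁−P₂V₂)/(n−1) = (944×1.18−9680×0.184)/0.25 = -2650 J.
ΔU = nCvΔT = 0.203×43.8×(1060−663) = 3490 J.
Q = ΔU + W = 838 J.
Net over both steps: W = -4050 J, Q = 838 J, ΔU = 4890 J.

-4050 J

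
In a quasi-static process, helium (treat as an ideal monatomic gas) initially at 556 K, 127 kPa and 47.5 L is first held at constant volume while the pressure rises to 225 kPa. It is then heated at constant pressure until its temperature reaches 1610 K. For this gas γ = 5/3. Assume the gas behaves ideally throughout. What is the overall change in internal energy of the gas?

n = P₁V₁/(RT₁) = 127×47.5/(8.314×556) = 1.31 mol.
Step 1 — Isochoric: V stays 47.5 L; P/T = const ⇒ T₂ = 985 K, P₂ = 225 kPa.
W = 0 (no volume change).
ΔU = nCvΔT = 1.31×12.5×(985−556) = 6980 J.
Q = ΔU = 6980 J.
State after step 1: P = 225 kPa, V = 47.5 L, T = 985 K.
Step 2 — Isobaric: P stays 225 kPa; V/T = const ⇒ T₂ = 1610 K, V₂ = 77.6 L.
W = PΔV = 225×(77.6−47.5) kPa·L = 6780 J.
ΔU = nCvΔT = 1.31×12.5×(1610−985) = 10200 J.
Q = ΔU + W = nCpΔT = 17000 J.
Net over both steps: W = 6780 J, Q = 23900 J, ΔU = 17200 J.

17200 J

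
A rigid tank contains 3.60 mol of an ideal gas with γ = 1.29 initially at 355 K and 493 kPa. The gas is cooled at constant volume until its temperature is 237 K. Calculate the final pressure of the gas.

329 kPa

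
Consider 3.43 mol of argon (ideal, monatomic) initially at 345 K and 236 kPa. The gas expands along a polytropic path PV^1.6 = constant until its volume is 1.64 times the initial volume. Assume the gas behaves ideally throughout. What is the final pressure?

V₁ = nRT₁/P₁ = 3.43×8.314×345/236 = 41.7 L.
Polytropic n=1.6: T₂ = T₁(V₁/V₂)^(n−1) = 345×(0.610)^0.60 = 256 K; P₂ = P₁(V₁/V₂)^n = 107 kPa.

107 kPa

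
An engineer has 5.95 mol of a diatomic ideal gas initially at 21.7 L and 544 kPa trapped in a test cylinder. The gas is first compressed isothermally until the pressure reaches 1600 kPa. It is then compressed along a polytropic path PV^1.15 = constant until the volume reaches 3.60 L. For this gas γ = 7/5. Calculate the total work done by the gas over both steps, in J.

T₁ = P₁V₁/(nR) = 544×21.7/(5.95×8.314) = 239 K.
Step 1 — Isothermal: T stays 239 K; PV = const ⇒ V₂ = 7.38 L, P₂ = 1600 kPa.
ΔU = 0 (ideal gas, T constant).
W = nRT ln(V₂/V₁) = 5.95×8.314×239×ln(0.340) = -12700 J.
Q = ΔU + W = -12700 J.
State after step 1: P = 1600 kPa, V = 7.38 L, T = 239 K.
Step 2 — Polytropic n=1.15: T₂ = T₁(V₁/V₂)^(n−1) = 239×(2.05)^0.15 = 266 K; P₂ = P₁(V₁/V₂)^n = 3650 kPa.
W = (P₁V₁−P₂V₂)/(n−1) = (1600×7.38−3650×3.60)/0.15 = -8940 J.
ΔU = nCvΔT = 5.95×20.8×(266−239) = 3350 J.
Q = ΔU + W = -5590 J.
Net over both steps: W = -21700 J, Q = -18300 J, ΔU = 3350 J.

-21700 J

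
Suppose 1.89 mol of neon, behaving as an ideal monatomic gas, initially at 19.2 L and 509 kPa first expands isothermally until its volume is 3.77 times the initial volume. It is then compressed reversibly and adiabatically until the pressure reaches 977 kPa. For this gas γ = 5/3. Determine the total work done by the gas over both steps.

T₁ = P₁V₁/(nR) = 509×19.2/(1.89×8.314) = 622 K.
Step 1 — Isothermal: T stays 622 K; PV = const ⇒ V₂ = 72.4 L, P₂ = 135 kPa.
ΔU = 0 (ideal gas, T constant).
W = nRT ln(V₂/V₁) = 1.89×8.314×622×ln(3.77) = 13000 J.
Q = ΔU + W = 13000 J.
State after step 1: P = 135 kPa, V = 72.4 L, T = 622 K.
Step 2 — Adiabatic: T₂/T₁ = (P₂/P₁)^((γ−1)/γ) ⇒ T₂ = 622×(7.24)^0.400 = 1370 K; V₂ = 22.1 L.
ΔU = nCvΔT = 1.89×12.5×(1370−622) = 17700 J.
Q = 0 for an adiabatic process, so W = −ΔU = -17700 J.
Net over both steps: W = -4720 J, Q = 13000 J, ΔU = 17700 J.

-4720 J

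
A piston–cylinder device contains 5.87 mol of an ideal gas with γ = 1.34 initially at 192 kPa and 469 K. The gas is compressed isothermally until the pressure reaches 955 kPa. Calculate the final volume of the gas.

24.0 L

V₁ = nRT₁/P₁ = 5.87×8.314×469/192 = 119 L.
Isothermal: T stays 469 K; PV = const ⇒ V₂ = 24.0 L, P₂ = 955 kPa.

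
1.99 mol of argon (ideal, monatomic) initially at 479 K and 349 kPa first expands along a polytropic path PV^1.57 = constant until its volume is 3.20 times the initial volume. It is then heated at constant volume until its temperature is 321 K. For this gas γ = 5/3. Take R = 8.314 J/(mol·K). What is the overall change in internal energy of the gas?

-3920 J

V₁ = nRT₁/P₁ = 1.99×8.314×479/349 = 22.7 L.
Step 1 — Polytropic n=1.57: T₂ = T₁(V₁/V₂)^(n−1) = 479×(0.312)^0.57 = 247 K; P₂ = P₁(V₁/V₂)^n = 56.2 kPa.
W = (P₁V₁−P₂V₂)/(n−1) = (349×22.7−56.2×72.7)/0.57 = 6740 J.
ΔU = nCvΔT = 1.99×12.5×(247−479) = -5760 J.
Q = ΔU + W = 977 J.
State after step 1: P = 56.2 kPa, V = 72.7 L, T = 247 K.
Step 2 — Isochoric: V stays 72.7 L; P/T = const ⇒ T₂ = 321 K, P₂ = 73.1 kPa.
W = 0 (no volume change).
ΔU = nCvΔT = 1.99×12.5×(321−247) = 1840 J.
Q = ΔU = 1840 J.
Net over both steps: W = 6740 J, Q = 2820 J, ΔU = -3920 J.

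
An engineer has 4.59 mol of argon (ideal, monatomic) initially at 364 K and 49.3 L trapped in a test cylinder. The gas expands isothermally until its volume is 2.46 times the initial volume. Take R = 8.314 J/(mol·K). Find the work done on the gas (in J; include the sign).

-12500 J

P₁ = nRT₁/V₁ = 4.59×8.314×364/49.3 = 282 kPa.
Isothermal: T stays 364 K; PV = const ⇒ V₂ = 121 L, P₂ = 115 kPa.
W = nRT ln(V₂/V₁) = 4.59×8.314×364×ln(2.46) = 12500 J.
Work done on the gas = −W_by = -12500 J.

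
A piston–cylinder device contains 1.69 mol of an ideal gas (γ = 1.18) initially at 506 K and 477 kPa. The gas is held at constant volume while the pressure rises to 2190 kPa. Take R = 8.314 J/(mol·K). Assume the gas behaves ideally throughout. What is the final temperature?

2320 K

V₁ = nRT₁/P₁ = 1.69×8.314×506/477 = 14.9 L.
Isochoric: V stays 14.9 L; P/T = const ⇒ T₂ = 2320 K, P₂ = 2190 kPa.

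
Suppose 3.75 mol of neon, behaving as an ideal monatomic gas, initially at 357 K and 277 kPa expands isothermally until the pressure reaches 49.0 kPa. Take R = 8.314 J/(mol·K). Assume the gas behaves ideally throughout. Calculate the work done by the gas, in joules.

V₁ = nRT₁/P₁ = 3.75×8.314×357/277 = 40.2 L.
Isothermal: T stays 357 K; PV = const ⇒ V₂ = 227 L, P₂ = 49.0 kPa.
W = nRT ln(V₂/V₁) = 3.75×8.314×357×ln(5.65) = 19300 J.

19300 J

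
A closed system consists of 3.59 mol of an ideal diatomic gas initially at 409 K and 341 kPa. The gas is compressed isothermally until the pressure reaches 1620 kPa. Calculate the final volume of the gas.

V₁ = nRT₁/P₁ = 3.59×8.314×409/341 = 35.8 L.
Isothermal: T stays 409 K; PV = const ⇒ V₂ = 7.54 L, P₂ = 1620 kPa.

7.54 L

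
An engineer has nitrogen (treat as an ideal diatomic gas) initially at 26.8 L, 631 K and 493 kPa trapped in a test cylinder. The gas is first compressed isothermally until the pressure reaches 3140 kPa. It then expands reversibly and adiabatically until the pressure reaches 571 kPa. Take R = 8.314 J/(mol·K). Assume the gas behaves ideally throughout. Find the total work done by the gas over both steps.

-11700 J

n = P₁V₁/(RT₁) = 493×26.8/(8.314×631) = 2.52 mol.
Step 1 — Isothermal: T stays 631 K; PV = const ⇒ V₂ = 4.21 L, P₂ = 3140 kPa.
ΔU = 0 (ideal gas, T constant).
W = nRT ln(V₂/V₁) = 2.52×8.314×631×ln(0.157) = -24500 J.
Q = ΔU + W = -24500 J.
State after step 1: P = 3140 kPa, V = 4.21 L, T = 631 K.
Step 2 — Adiabatic: T₂/T₁ = (P₂/P₁)^((γ−1)/γ) ⇒ T₂ = 631×(0.182)^0.286 = 388 K; V₂ = 14.2 L.
ΔU = nCvΔT = 2.52×20.8×(388−631) = -12700 J.
Q = 0 for an adiabatic process, so W = −ΔU = 12700 J.
Net over both steps: W = -11700 J, Q = -24500 J, ΔU = -12700 J.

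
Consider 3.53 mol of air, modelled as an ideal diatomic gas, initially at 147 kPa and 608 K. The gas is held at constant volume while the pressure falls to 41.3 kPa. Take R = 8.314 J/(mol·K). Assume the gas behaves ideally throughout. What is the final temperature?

V₁ = nRT₁/P₁ = 3.53×8.314×608/147 = 121 L.
Isochoric: V stays 121 L; P/T = const ⇒ T₂ = 171 K, P₂ = 41.3 kPa.

171 K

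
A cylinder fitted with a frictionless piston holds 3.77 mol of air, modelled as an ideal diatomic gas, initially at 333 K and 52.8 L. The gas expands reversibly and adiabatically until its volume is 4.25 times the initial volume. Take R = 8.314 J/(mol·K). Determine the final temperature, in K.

187 K

P₁ = nRT₁/V₁ = 3.77×8.314×333/52.8 = 198 kPa.
Adiabatic: TV^(γ−1) = const ⇒ T₂ = 333×(0.235)^0.400 = 187 K; PV^γ = const ⇒ P₂ = 26.1 kPa.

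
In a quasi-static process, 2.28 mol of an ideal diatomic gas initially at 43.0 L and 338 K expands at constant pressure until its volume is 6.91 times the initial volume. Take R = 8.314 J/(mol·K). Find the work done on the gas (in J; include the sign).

P₁ = nRT₁/V₁ = 2.28×8.314×338/43.0 = 149 kPa.
Isobaric: P stays 149 kPa; V/T = const ⇒ T₂ = 2340 K, V₂ = 297 L.
W = PΔV = 149×(297−43.0) kPa·L = 37900 J.
Work done on the gas = −W_by = -37900 J.

-37900 J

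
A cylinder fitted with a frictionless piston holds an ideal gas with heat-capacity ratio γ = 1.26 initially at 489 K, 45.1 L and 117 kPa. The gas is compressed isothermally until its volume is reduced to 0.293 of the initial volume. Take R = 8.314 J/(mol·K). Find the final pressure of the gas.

399 kPa

Isothermal: T stays 489 K; PV = const ⇒ V₂ = 13.2 L, P₂ = 399 kPa.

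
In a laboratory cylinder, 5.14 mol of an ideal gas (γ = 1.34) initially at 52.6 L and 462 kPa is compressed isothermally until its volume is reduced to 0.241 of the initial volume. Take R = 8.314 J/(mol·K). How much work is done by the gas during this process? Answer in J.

-34600 J

T₁ = P₁V₁/(nR) = 462×52.6/(5.14×8.314) = 569 K.
Isothermal: T stays 569 K; PV = const ⇒ V₂ = 12.7 L, P₂ = 1920 kPa.
W = nRT ln(V₂/V₁) = 5.14×8.314×569×ln(0.241) = -34600 J.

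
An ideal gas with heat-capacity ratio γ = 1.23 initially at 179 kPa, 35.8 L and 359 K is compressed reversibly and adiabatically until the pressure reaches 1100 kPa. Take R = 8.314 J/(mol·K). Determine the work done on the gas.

11300 J

n = P₁V₁/(RT₁) = 179×35.8/(8.314×359) = 2.15 mol.
Adiabatic: T₂/T₁ = (P₂/P₁)^((γ−1)/γ) ⇒ T₂ = 359×(6.15)^0.187 = 504 K; V₂ = 8.18 L.
ΔU = nCvΔT = 2.15×36.1×(504−359) = 11300 J.
Q = 0 for an adiabatic process, so W = −ΔU = -11300 J.
Work done on the gas = −W_by = 11300 J.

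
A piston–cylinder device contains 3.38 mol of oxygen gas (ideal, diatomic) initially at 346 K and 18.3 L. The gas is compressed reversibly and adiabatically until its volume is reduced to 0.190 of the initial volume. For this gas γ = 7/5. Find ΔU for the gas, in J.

22900 J

P₁ = nRT₁/V₁ = 3.38×8.314×346/18.3 = 531 kPa.
Adiabatic: TV^(γ−1) = const ⇒ T₂ = 346×(5.26)^0.400 = 672 K; PV^γ = const ⇒ P₂ = 5430 kPa.
For an ideal gas ΔU = nCvΔT with Cv = (5/2)R = 20.8 J/(mol·K).
ΔU = 3.38×20.8×(672−346) = 22900 J.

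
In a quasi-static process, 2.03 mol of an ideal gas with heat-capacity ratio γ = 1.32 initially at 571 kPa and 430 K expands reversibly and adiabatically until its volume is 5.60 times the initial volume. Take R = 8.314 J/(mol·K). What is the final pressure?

58.8 kPa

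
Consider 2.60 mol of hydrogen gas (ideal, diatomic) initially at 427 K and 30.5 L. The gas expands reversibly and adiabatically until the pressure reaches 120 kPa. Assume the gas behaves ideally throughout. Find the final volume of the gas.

P₁ = nRT₁/V₁ = 2.60×8.314×427/30.5 = 303 kPa.
Adiabatic: T₂/T₁ = (P₂/P₁)^((γ−1)/γ) ⇒ T₂ = 427×(0.397)^0.286 = 328 K; V₂ = 59.1 L.

59.1 L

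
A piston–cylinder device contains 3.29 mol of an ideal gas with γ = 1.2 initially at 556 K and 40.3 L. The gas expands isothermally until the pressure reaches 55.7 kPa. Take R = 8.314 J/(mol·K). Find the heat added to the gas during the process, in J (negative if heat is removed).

29100 J

P₁ = nRT₁/V₁ = 3.29×8.314×556/40.3 = 377 kPa.
Isothermal: T stays 556 K; PV = const ⇒ V₂ = 273 L, P₂ = 55.7 kPa.
ΔU = 0 (ideal gas, T constant).
W = nRT ln(V₂/V₁) = 3.29×8.314×556×ln(6.78) = 29100 J.
Q = ΔU + W = 29100 J.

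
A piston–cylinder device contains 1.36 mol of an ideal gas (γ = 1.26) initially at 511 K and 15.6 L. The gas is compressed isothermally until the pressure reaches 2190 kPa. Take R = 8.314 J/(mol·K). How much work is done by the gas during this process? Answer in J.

-10300 J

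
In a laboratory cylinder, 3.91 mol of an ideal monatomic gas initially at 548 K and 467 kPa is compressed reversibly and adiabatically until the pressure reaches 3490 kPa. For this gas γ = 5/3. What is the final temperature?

1230 K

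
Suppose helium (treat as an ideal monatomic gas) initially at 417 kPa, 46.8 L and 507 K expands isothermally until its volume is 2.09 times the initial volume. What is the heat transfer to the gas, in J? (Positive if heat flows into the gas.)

14400 J

n = P₁V₁/(RT₁) = 417×46.8/(8.314×507) = 4.63 mol.
Isothermal: T stays 507 K; PV = const ⇒ V₂ = 97.8 L, P₂ = 200 kPa.
ΔU = 0 (ideal gas, T constant).
W = nRT ln(V₂/V₁) = 4.63×8.314×507×ln(2.09) = 14400 J.
Q = ΔU + W = 14400 J.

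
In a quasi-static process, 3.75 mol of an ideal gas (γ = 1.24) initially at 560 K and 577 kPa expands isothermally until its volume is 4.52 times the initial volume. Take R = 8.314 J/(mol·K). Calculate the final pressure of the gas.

V₁ = nRT₁/P₁ = 3.75×8.314×560/577 = 30.3 L.
Isothermal: T stays 560 K; PV = const ⇒ V₂ = 137 L, P₂ = 128 kPa.

128 kPa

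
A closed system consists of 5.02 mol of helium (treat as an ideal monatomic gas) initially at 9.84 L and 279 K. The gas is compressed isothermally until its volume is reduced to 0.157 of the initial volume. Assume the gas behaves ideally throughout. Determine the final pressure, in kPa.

7540 kPa

P₁ = nRT₁/V₁ = 5.02×8.314×279/9.84 = 1180 kPa.
Isothermal: T stays 279 K; PV = const ⇒ V₂ = 1.54 L, P₂ = 7540 kPa.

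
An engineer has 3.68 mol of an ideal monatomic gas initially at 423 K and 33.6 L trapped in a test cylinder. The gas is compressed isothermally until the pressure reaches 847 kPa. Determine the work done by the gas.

-10200 J

P₁ = nRT₁/V₁ = 3.68×8.314×423/33.6 = 385 kPa.
Isothermal: T stays 423 K; PV = const ⇒ V₂ = 15.3 L, P₂ = 847 kPa.
W = nRT ln(V₂/V₁) = 3.68×8.314×423×ln(0.455) = -10200 J.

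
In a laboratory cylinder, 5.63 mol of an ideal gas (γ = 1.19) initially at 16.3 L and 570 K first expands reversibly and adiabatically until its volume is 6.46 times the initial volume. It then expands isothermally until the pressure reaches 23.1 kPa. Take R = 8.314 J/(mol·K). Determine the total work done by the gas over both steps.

80100 J

P₁ = nRT₁/V₁ = 5.63×8.314×570/16.3 = 1640 kPa.
Step 1 — Adiabatic: TV^(γ−1) = const ⇒ T₂ = 570×(0.155)^0.190 = 400 K; PV^γ = const ⇒ P₂ = 178 kPa.
ΔU = nCvΔT = 5.63×43.8×(400−570) = -41900 J.
Q = 0 for an adiabatic process, so W = −ΔU = 41900 J.
State after step 1: P = 178 kPa, V = 105 L, T = 400 K.
Step 2 — Isothermal: T stays 400 K; PV = const ⇒ V₂ = 810 L, P₂ = 23.1 kPa.
ΔU = 0 (ideal gas, T constant).
W = nRT ln(V₂/V₁) = 5.63×8.314×400×ln(7.70) = 38200 J.
Q = ΔU + W = 38200 J.
Net over both steps: W = 80100 J, Q = 38200 J, ΔU = -41900 J.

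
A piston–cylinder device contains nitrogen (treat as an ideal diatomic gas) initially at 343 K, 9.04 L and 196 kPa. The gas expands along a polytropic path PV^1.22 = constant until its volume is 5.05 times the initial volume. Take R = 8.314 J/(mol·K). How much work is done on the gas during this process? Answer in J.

-2410 J

n = P₁V₁/(RT₁) = 196×9.04/(8.314×343) = 0.621 mol.
Polytropic n=1.22: T₂ = T₁(V₁/V₂)^(n−1) = 343×(0.198)^0.22 = 240 K; P₂ = P₁(V₁/V₂)^n = 27.2 kPa.
W = (P₁V₁−P₂V₂)/(n−1) = (196×9.04−27.2×45.7)/0.22 = 2410 J.
Work done on the gas = −W_by = -2410 J.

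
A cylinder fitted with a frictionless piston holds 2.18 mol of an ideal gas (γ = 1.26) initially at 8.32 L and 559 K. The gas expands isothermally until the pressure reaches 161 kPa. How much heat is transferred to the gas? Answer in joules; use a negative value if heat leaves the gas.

P₁ = nRT₁/V₁ = 2.18×8.314×559/8.32 = 1220 kPa.
Isothermal: T stays 559 K; PV = const ⇒ V₂ = 62.9 L, P₂ = 161 kPa.
ΔU = 0 (ideal gas, T constant).
W = nRT ln(V₂/V₁) = 2.18×8.314×559×ln(7.56) = 20500 J.
Q = ΔU + W = 20500 J.

20500 J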